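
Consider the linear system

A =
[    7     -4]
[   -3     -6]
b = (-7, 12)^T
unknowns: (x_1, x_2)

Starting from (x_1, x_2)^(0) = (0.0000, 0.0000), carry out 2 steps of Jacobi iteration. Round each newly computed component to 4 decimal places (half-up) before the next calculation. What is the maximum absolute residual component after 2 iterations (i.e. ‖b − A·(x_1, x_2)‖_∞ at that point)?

Iteration 1:
  x_1 = (-7 - (-4)·0.0000) / (7) = -1.0000
  x_2 = (12 - (-3)·0.0000) / (-6) = -2.0000
Iteration 2:
  x_1 = (-7 - (-4)·-2.0000) / (7) = -2.1429
  x_2 = (12 - (-3)·-1.0000) / (-6) = -1.5000
Residual b − A·x = (2.0003, -3.4287); ∞-norm = 3.4287

3.4287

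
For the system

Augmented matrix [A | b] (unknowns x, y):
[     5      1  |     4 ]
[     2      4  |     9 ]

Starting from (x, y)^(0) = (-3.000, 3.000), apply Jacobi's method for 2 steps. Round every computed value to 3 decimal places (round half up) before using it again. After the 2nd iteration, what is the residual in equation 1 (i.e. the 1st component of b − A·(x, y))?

Iteration 1:
  x = (4 - (1)·3.000) / (5) = 0.200
  y = (9 - (2)·-3.000) / (4) = 3.750
Iteration 2:
  x = (4 - (1)·3.750) / (5) = 0.050
  y = (9 - (2)·0.200) / (4) = 2.150
Residual b − A·x = (1.600, 0.300)

1.600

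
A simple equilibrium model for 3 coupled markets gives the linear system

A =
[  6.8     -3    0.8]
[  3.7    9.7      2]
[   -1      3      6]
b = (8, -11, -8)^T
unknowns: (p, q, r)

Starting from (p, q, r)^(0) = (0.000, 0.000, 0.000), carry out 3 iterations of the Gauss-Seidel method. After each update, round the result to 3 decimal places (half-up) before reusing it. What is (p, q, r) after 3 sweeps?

Iteration 1:
  p = (8 - (-3)·0.000 - (0.8)·0.000) / (6.8) = 1.176
  q = (-11 - (3.7)·1.176 - (2)·0.000) / (9.7) = -1.583
  r = (-8 - (-1)·1.176 - (3)·-1.583) / (6) = -0.346
Iteration 2:
  p = (8 - (-3)·-1.583 - (0.8)·-0.346) / (6.8) = 0.519
  q = (-11 - (3.7)·0.519 - (2)·-0.346) / (9.7) = -1.261
  r = (-8 - (-1)·0.519 - (3)·-1.261) / (6) = -0.616
Iteration 3:
  p = (8 - (-3)·-1.261 - (0.8)·-0.616) / (6.8) = 0.693
  q = (-11 - (3.7)·0.693 - (2)·-0.616) / (9.7) = -1.271
  r = (-8 - (-1)·0.693 - (3)·-1.271) / (6) = -0.582

(0.693, -1.271, -0.582)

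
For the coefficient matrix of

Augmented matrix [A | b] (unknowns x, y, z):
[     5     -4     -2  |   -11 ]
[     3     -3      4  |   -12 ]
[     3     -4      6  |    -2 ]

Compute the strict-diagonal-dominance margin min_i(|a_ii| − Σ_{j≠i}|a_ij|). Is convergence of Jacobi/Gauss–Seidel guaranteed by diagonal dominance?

row 1: |5| − (4+2) = -1
row 2: |-3| − (3+4) = -4
row 3: |6| − (3+4) = -1
minimum over rows = -4 → not strictly diagonally dominant

-4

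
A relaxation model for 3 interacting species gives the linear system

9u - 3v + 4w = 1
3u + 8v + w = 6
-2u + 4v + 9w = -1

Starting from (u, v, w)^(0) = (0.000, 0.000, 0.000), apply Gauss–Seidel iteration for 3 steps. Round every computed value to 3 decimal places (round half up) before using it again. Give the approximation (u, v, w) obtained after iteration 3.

Iteration 1:
  u = (1 - (-3)·0.000 - (4)·0.000) / (9) = 0.111
  v = (6 - (3)·0.111 - (1)·0.000) / (8) = 0.708
  w = (-1 - (-2)·0.111 - (4)·0.708) / (9) = -0.401
Iteration 2:
  u = (1 - (-3)·0.708 - (4)·-0.401) / (9) = 0.525
  v = (6 - (3)·0.525 - (1)·-0.401) / (8) = 0.603
  w = (-1 - (-2)·0.525 - (4)·0.603) / (9) = -0.262
Iteration 3:
  u = (1 - (-3)·0.603 - (4)·-0.262) / (9) = 0.429
  v = (6 - (3)·0.429 - (1)·-0.262) / (8) = 0.622
  w = (-1 - (-2)·0.429 - (4)·0.622) / (9) = -0.292

(0.429, 0.622, -0.292)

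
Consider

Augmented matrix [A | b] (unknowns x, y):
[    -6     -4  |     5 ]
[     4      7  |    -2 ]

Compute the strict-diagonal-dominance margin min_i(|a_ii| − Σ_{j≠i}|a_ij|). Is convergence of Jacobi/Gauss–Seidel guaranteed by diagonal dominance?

row 1: |-6| − (4) = 2
row 2: |7| − (4) = 3
minimum over rows = 2 → strictly diagonally dominant (convergence guaranteed)

2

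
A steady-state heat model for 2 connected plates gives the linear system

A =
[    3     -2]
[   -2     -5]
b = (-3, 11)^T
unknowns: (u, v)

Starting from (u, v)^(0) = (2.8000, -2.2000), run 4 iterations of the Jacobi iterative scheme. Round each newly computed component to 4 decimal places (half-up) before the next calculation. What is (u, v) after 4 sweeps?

(-1.6098, -1.4764)

Iteration 1:
  u = (-3 - (-2)·-2.2000) / (3) = -2.4667
  v = (11 - (-2)·2.8000) / (-5) = -3.3200
Iteration 2:
  u = (-3 - (-2)·-3.3200) / (3) = -3.2133
  v = (11 - (-2)·-2.4667) / (-5) = -1.2133
Iteration 3:
  u = (-3 - (-2)·-1.2133) / (3) = -1.8089
  v = (11 - (-2)·-3.2133) / (-5) = -0.9147
Iteration 4:
  u = (-3 - (-2)·-0.9147) / (3) = -1.6098
  v = (11 - (-2)·-1.8089) / (-5) = -1.4764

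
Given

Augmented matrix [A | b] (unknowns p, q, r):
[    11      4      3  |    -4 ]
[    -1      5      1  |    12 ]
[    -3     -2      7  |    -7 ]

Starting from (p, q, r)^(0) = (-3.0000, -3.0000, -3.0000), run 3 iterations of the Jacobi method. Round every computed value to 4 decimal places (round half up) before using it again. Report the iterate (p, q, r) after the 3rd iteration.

(-1.6723, 2.2545, -0.2089)

Iteration 1:
  p = (-4 - (4)·-3.0000 - (3)·-3.0000) / (11) = 1.5455
  q = (12 - (-1)·-3.0000 - (1)·-3.0000) / (5) = 2.4000
  r = (-7 - (-3)·-3.0000 - (-2)·-3.0000) / (7) = -3.1429
Iteration 2:
  p = (-4 - (4)·2.4000 - (3)·-3.1429) / (11) = -0.3792
  q = (12 - (-1)·1.5455 - (1)·-3.1429) / (5) = 3.3377
  r = (-7 - (-3)·1.5455 - (-2)·2.4000) / (7) = 0.3481
Iteration 3:
  p = (-4 - (4)·3.3377 - (3)·0.3481) / (11) = -1.6723
  q = (12 - (-1)·-0.3792 - (1)·0.3481) / (5) = 2.2545
  r = (-7 - (-3)·-0.3792 - (-2)·3.3377) / (7) = -0.2089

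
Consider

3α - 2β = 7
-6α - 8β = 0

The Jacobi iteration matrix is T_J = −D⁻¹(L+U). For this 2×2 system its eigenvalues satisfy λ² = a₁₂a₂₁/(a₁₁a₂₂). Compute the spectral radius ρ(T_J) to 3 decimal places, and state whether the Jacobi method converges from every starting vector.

0.707

a₁₂a₂₁/(a₁₁a₂₂) = (-2)·(-6) / ((3)·(-8)) = -0.500000
ρ = √|-0.500000| = √0.500000 = 0.707
ρ < 1, so Jacobi converges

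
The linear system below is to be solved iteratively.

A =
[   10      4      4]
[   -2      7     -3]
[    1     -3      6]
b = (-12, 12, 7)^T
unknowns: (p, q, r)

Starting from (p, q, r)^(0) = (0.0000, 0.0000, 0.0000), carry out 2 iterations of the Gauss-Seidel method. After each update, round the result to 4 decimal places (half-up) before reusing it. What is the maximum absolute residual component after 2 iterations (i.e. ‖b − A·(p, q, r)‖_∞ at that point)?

Iteration 1:
  p = (-12 - (4)·0.0000 - (4)·0.0000) / (10) = -1.2000
  q = (12 - (-2)·-1.2000 - (-3)·0.0000) / (7) = 1.3714
  r = (7 - (1)·-1.2000 - (-3)·1.3714) / (6) = 2.0524
Iteration 2:
  p = (-12 - (4)·1.3714 - (4)·2.0524) / (10) = -2.5695
  q = (12 - (-2)·-2.5695 - (-3)·2.0524) / (7) = 1.8597
  r = (7 - (1)·-2.5695 - (-3)·1.8597) / (6) = 2.5248
Residual b − A·x = (-3.8430, 1.4175, -0.0002); ∞-norm = 3.8430

3.8430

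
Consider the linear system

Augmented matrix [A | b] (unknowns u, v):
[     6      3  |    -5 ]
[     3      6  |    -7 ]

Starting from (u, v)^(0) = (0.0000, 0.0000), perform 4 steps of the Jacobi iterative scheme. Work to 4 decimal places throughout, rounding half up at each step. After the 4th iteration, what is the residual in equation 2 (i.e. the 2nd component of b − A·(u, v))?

Iteration 1:
  u = (-5 - (3)·0.0000) / (6) = -0.8333
  v = (-7 - (3)·0.0000) / (6) = -1.1667
Iteration 2:
  u = (-5 - (3)·-1.1667) / (6) = -0.2500
  v = (-7 - (3)·-0.8333) / (6) = -0.7500
Iteration 3:
  u = (-5 - (3)·-0.7500) / (6) = -0.4583
  v = (-7 - (3)·-0.2500) / (6) = -1.0417
Iteration 4:
  u = (-5 - (3)·-1.0417) / (6) = -0.3125
  v = (-7 - (3)·-0.4583) / (6) = -0.9375
Residual b − A·x = (-0.3125, -0.4375)

-0.4375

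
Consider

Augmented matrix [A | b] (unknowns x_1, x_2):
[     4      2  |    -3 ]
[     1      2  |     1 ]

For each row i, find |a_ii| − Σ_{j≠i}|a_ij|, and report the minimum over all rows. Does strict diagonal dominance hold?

row 1: |4| − (2) = 2
row 2: |2| − (1) = 1
minimum over rows = 1 → strictly diagonally dominant (convergence guaranteed)

1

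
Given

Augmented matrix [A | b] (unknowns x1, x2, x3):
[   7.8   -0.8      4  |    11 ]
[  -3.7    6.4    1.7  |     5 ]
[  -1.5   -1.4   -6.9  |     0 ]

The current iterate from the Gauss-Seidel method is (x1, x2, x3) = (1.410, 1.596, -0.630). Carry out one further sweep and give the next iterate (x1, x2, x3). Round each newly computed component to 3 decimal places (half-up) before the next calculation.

One sweep:
  x1 = (11 - (-0.8)·1.596 - (4)·-0.630) / (7.8) = 1.897
  x2 = (5 - (-3.7)·1.897 - (1.7)·-0.630) / (6.4) = 2.045
  x3 = (0 - (-1.5)·1.897 - (-1.4)·2.045) / (-6.9) = -0.827

(1.897, 2.045, -0.827)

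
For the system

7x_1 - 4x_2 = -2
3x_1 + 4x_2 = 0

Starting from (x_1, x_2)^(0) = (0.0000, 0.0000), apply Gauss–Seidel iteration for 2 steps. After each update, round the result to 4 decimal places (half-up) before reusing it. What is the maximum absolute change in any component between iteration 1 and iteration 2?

0.1224

Iteration 1:
  x_1 = (-2 - (-4)·0.0000) / (7) = -0.2857
  x_2 = (0 - (3)·-0.2857) / (4) = 0.2143
Iteration 2:
  x_1 = (-2 - (-4)·0.2143) / (7) = -0.1633
  x_2 = (0 - (3)·-0.1633) / (4) = 0.1225
Change: (0.1224, -0.0918) → max |·| = 0.1224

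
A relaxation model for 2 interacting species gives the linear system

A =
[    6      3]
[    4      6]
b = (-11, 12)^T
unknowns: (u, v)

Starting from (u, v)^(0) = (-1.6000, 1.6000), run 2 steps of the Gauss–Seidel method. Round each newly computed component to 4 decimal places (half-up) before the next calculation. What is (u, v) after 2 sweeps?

(-3.7111, 4.4741)

Iteration 1:
  u = (-11 - (3)·1.6000) / (6) = -2.6333
  v = (12 - (4)·-2.6333) / (6) = 3.7555
Iteration 2:
  u = (-11 - (3)·3.7555) / (6) = -3.7111
  v = (12 - (4)·-3.7111) / (6) = 4.4741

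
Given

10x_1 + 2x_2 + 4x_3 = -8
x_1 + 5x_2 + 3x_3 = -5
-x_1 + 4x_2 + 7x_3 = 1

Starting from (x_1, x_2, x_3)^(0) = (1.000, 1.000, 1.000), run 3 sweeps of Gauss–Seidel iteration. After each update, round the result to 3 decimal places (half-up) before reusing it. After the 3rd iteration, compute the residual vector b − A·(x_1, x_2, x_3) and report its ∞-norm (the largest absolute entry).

Iteration 1:
  x_1 = (-8 - (2)·1.000 - (4)·1.000) / (10) = -1.400
  x_2 = (-5 - (1)·-1.400 - (3)·1.000) / (5) = -1.320
  x_3 = (1 - (-1)·-1.400 - (4)·-1.320) / (7) = 0.697
Iteration 2:
  x_1 = (-8 - (2)·-1.320 - (4)·0.697) / (10) = -0.815
  x_2 = (-5 - (1)·-0.815 - (3)·0.697) / (5) = -1.255
  x_3 = (1 - (-1)·-0.815 - (4)·-1.255) / (7) = 0.744
Iteration 3:
  x_1 = (-8 - (2)·-1.255 - (4)·0.744) / (10) = -0.847
  x_2 = (-5 - (1)·-0.847 - (3)·0.744) / (5) = -1.277
  x_3 = (1 - (-1)·-0.847 - (4)·-1.277) / (7) = 0.752
Residual b − A·x = (0.016, -0.024, -0.003); ∞-norm = 0.024

0.024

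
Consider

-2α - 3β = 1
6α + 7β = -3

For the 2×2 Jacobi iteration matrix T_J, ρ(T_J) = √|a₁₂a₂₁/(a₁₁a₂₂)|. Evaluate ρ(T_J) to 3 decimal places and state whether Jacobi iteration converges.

1.134

a₁₂a₂₁/(a₁₁a₂₂) = (-3)·(6) / ((-2)·(7)) = 1.285714
ρ = √|1.285714| = √1.285714 = 1.134
ρ > 1, so Jacobi diverges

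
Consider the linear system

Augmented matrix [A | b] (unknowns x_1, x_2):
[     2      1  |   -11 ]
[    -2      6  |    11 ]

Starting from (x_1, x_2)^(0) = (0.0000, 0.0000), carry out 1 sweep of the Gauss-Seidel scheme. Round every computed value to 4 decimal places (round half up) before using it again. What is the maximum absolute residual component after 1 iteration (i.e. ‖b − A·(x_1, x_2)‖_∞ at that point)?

0.0000

Iteration 1:
  x_1 = (-11 - (1)·0.0000) / (2) = -5.5000
  x_2 = (11 - (-2)·-5.5000) / (6) = 0.0000
Residual b − A·x = (0.0000, 0.0000); ∞-norm = 0.0000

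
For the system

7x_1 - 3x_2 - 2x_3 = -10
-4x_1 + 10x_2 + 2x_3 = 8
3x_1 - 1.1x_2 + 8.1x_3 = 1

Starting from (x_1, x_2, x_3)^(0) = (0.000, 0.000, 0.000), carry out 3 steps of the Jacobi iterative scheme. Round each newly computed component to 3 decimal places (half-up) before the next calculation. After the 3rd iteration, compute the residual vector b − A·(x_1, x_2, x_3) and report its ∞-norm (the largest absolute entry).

0.371

Iteration 1:
  x_1 = (-10 - (-3)·0.000 - (-2)·0.000) / (7) = -1.429
  x_2 = (8 - (-4)·0.000 - (2)·0.000) / (10) = 0.800
  x_3 = (1 - (3)·0.000 - (-1.1)·0.000) / (8.1) = 0.123
Iteration 2:
  x_1 = (-10 - (-3)·0.800 - (-2)·0.123) / (7) = -1.051
  x_2 = (8 - (-4)·-1.429 - (2)·0.123) / (10) = 0.204
  x_3 = (1 - (3)·-1.429 - (-1.1)·0.800) / (8.1) = 0.761
Iteration 3:
  x_1 = (-10 - (-3)·0.204 - (-2)·0.761) / (7) = -1.124
  x_2 = (8 - (-4)·-1.051 - (2)·0.761) / (10) = 0.227
  x_3 = (1 - (3)·-1.051 - (-1.1)·0.204) / (8.1) = 0.540
Residual b − A·x = (-0.371, 0.154, 0.248); ∞-norm = 0.371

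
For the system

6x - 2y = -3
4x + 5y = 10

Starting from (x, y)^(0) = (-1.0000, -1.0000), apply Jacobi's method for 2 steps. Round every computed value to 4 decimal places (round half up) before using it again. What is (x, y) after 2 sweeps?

(0.4333, 2.6666)

Iteration 1:
  x = (-3 - (-2)·-1.0000) / (6) = -0.8333
  y = (10 - (4)·-1.0000) / (5) = 2.8000
Iteration 2:
  x = (-3 - (-2)·2.8000) / (6) = 0.4333
  y = (10 - (4)·-0.8333) / (5) = 2.6666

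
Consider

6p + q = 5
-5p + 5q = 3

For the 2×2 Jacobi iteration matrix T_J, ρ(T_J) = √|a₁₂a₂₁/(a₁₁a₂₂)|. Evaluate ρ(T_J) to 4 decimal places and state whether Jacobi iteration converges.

a₁₂a₂₁/(a₁₁a₂₂) = (1)·(-5) / ((6)·(5)) = -0.166667
ρ = √|-0.166667| = √0.166667 = 0.4082
ρ < 1, so Jacobi converges

0.4082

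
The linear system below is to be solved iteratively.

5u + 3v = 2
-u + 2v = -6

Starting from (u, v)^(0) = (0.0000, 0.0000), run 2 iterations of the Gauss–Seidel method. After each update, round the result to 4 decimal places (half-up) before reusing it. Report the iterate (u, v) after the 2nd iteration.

Iteration 1:
  u = (2 - (3)·0.0000) / (5) = 0.4000
  v = (-6 - (-1)·0.4000) / (2) = -2.8000
Iteration 2:
  u = (2 - (3)·-2.8000) / (5) = 2.0800
  v = (-6 - (-1)·2.0800) / (2) = -1.9600

(2.0800, -1.9600)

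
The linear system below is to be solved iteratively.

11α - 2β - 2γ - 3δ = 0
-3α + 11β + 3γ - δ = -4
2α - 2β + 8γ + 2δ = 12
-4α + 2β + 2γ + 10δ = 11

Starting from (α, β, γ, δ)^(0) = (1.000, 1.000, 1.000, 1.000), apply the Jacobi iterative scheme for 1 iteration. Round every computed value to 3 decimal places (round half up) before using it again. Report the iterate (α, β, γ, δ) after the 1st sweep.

(0.636, -0.273, 1.250, 1.100)

Iteration 1:
  α = (0 - (-2)·1.000 - (-2)·1.000 - (-3)·1.000) / (11) = 0.636
  β = (-4 - (-3)·1.000 - (3)·1.000 - (-1)·1.000) / (11) = -0.273
  γ = (12 - (2)·1.000 - (-2)·1.000 - (2)·1.000) / (8) = 1.250
  δ = (11 - (-4)·1.000 - (2)·1.000 - (2)·1.000) / (10) = 1.100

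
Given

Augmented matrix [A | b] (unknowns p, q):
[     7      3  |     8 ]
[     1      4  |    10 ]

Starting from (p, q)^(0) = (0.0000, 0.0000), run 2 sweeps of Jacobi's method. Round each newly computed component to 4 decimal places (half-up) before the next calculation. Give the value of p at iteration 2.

Iteration 1:
  p = (8 - (3)·0.0000) / (7) = 1.1429
  q = (10 - (1)·0.0000) / (4) = 2.5000
Iteration 2:
  p = (8 - (3)·2.5000) / (7) = 0.0714
  q = (10 - (1)·1.1429) / (4) = 2.2143

0.0714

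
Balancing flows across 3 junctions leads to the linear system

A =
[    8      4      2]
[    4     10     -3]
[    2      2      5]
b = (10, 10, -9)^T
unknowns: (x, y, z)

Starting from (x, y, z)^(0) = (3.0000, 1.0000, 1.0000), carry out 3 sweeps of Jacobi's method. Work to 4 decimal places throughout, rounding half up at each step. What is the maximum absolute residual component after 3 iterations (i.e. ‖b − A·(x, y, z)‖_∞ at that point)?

Iteration 1:
  x = (10 - (4)·1.0000 - (2)·1.0000) / (8) = 0.5000
  y = (10 - (4)·3.0000 - (-3)·1.0000) / (10) = 0.1000
  z = (-9 - (2)·3.0000 - (2)·1.0000) / (5) = -3.4000
Iteration 2:
  x = (10 - (4)·0.1000 - (2)·-3.4000) / (8) = 2.0500
  y = (10 - (4)·0.5000 - (-3)·-3.4000) / (10) = -0.2200
  z = (-9 - (2)·0.5000 - (2)·0.1000) / (5) = -2.0400
Iteration 3:
  x = (10 - (4)·-0.2200 - (2)·-2.0400) / (8) = 1.8700
  y = (10 - (4)·2.0500 - (-3)·-2.0400) / (10) = -0.4320
  z = (-9 - (2)·2.0500 - (2)·-0.2200) / (5) = -2.5320
Residual b − A·x = (1.8320, -0.7560, 0.7840); ∞-norm = 1.8320

1.8320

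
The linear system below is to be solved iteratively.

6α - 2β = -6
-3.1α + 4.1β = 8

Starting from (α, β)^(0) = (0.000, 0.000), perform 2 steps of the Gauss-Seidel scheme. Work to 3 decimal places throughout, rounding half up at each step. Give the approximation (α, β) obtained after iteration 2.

(-0.602, 1.496)

Iteration 1:
  α = (-6 - (-2)·0.000) / (6) = -1.000
  β = (8 - (-3.1)·-1.000) / (4.1) = 1.195
Iteration 2:
  α = (-6 - (-2)·1.195) / (6) = -0.602
  β = (8 - (-3.1)·-0.602) / (4.1) = 1.496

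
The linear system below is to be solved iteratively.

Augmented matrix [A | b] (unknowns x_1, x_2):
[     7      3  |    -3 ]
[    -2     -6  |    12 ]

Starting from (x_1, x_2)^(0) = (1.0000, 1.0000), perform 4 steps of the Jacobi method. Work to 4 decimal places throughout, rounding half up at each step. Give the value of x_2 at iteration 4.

Iteration 1:
  x_1 = (-3 - (3)·1.0000) / (7) = -0.8571
  x_2 = (12 - (-2)·1.0000) / (-6) = -2.3333
Iteration 2:
  x_1 = (-3 - (3)·-2.3333) / (7) = 0.5714
  x_2 = (12 - (-2)·-0.8571) / (-6) = -1.7143
Iteration 3:
  x_1 = (-3 - (3)·-1.7143) / (7) = 0.3061
  x_2 = (12 - (-2)·0.5714) / (-6) = -2.1905
Iteration 4:
  x_1 = (-3 - (3)·-2.1905) / (7) = 0.5102
  x_2 = (12 - (-2)·0.3061) / (-6) = -2.1020

-2.1020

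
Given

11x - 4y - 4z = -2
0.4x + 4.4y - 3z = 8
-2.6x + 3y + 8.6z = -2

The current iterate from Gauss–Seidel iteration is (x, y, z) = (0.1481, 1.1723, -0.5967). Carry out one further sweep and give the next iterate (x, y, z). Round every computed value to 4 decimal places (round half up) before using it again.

One sweep:
  x = (-2 - (-4)·1.1723 - (-4)·-0.5967) / (11) = 0.0275
  y = (8 - (0.4)·0.0275 - (-3)·-0.5967) / (4.4) = 1.4088
  z = (-2 - (-2.6)·0.0275 - (3)·1.4088) / (8.6) = -0.7157

(0.0275, 1.4088, -0.7157)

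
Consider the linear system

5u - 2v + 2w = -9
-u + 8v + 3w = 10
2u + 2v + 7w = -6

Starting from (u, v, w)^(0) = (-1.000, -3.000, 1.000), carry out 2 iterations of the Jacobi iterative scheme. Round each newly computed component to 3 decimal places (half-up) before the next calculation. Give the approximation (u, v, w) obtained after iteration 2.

(-1.614, 0.718, -0.100)

Iteration 1:
  u = (-9 - (-2)·-3.000 - (2)·1.000) / (5) = -3.400
  v = (10 - (-1)·-1.000 - (3)·1.000) / (8) = 0.750
  w = (-6 - (2)·-1.000 - (2)·-3.000) / (7) = 0.286
Iteration 2:
  u = (-9 - (-2)·0.750 - (2)·0.286) / (5) = -1.614
  v = (10 - (-1)·-3.400 - (3)·0.286) / (8) = 0.718
  w = (-6 - (2)·-3.400 - (2)·0.750) / (7) = -0.100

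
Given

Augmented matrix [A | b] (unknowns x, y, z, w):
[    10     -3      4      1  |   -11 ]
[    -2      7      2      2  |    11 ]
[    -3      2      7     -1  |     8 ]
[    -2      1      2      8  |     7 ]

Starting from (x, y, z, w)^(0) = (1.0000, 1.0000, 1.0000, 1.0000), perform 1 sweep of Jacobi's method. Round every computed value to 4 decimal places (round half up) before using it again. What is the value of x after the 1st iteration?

-1.3000

Iteration 1:
  x = (-11 - (-3)·1.0000 - (4)·1.0000 - (1)·1.0000) / (10) = -1.3000
  y = (11 - (-2)·1.0000 - (2)·1.0000 - (2)·1.0000) / (7) = 1.2857
  z = (8 - (-3)·1.0000 - (2)·1.0000 - (-1)·1.0000) / (7) = 1.4286
  w = (7 - (-2)·1.0000 - (1)·1.0000 - (2)·1.0000) / (8) = 0.7500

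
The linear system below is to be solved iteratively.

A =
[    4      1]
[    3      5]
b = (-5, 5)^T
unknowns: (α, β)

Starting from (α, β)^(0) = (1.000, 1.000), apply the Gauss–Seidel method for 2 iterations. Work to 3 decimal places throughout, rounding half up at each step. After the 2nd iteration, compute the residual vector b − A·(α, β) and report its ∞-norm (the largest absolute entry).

Iteration 1:
  α = (-5 - (1)·1.000) / (4) = -1.500
  β = (5 - (3)·-1.500) / (5) = 1.900
Iteration 2:
  α = (-5 - (1)·1.900) / (4) = -1.725
  β = (5 - (3)·-1.725) / (5) = 2.035
Residual b − A·x = (-0.135, 0.000); ∞-norm = 0.135

0.135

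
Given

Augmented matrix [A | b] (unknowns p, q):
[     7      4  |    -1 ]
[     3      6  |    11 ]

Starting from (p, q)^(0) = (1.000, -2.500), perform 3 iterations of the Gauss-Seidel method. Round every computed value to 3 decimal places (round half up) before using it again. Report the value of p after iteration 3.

Iteration 1:
  p = (-1 - (4)·-2.500) / (7) = 1.286
  q = (11 - (3)·1.286) / (6) = 1.190
Iteration 2:
  p = (-1 - (4)·1.190) / (7) = -0.823
  q = (11 - (3)·-0.823) / (6) = 2.245
Iteration 3:
  p = (-1 - (4)·2.245) / (7) = -1.426
  q = (11 - (3)·-1.426) / (6) = 2.546

-1.426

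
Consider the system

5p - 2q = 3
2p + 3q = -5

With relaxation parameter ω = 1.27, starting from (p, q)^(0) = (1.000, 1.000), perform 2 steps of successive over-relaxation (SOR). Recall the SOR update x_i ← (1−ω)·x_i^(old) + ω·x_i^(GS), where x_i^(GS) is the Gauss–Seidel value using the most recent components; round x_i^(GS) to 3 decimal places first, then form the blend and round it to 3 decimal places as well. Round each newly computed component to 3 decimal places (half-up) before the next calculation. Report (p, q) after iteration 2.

(-1.150, -0.270)

Iteration 1:
  p: GS value = (3 - (-2)·1.000) / (5) = 1.000;  p ← (1−ω)·1.000 + ω·1.000 = 1.000
  q: GS value = (-5 - (2)·1.000) / (3) = -2.333;  q ← (1−ω)·1.000 + ω·-2.333 = -3.233
Iteration 2:
  p: GS value = (3 - (-2)·-3.233) / (5) = -0.693;  p ← (1−ω)·1.000 + ω·-0.693 = -1.150
  q: GS value = (-5 - (2)·-1.150) / (3) = -0.900;  q ← (1−ω)·-3.233 + ω·-0.900 = -0.270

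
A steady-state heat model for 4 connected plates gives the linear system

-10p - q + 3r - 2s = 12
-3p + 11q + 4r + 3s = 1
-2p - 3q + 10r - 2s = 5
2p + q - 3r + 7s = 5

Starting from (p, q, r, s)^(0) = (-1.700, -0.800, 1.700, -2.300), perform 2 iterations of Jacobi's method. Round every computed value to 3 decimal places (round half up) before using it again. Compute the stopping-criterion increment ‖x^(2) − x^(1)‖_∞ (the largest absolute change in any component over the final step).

Iteration 1:
  p = (12 - (-1)·-0.800 - (3)·1.700 - (-2)·-2.300) / (-10) = -0.150
  q = (1 - (-3)·-1.700 - (4)·1.700 - (3)·-2.300) / (11) = -0.364
  r = (5 - (-2)·-1.700 - (-3)·-0.800 - (-2)·-2.300) / (10) = -0.540
  s = (5 - (2)·-1.700 - (1)·-0.800 - (-3)·1.700) / (7) = 2.043
Iteration 2:
  p = (12 - (-1)·-0.364 - (3)·-0.540 - (-2)·2.043) / (-10) = -1.734
  q = (1 - (-3)·-0.150 - (4)·-0.540 - (3)·2.043) / (11) = -0.311
  r = (5 - (-2)·-0.150 - (-3)·-0.364 - (-2)·2.043) / (10) = 0.769
  s = (5 - (2)·-0.150 - (1)·-0.364 - (-3)·-0.540) / (7) = 0.578
Change: (-1.584, 0.053, 1.309, -1.465) → max |·| = 1.584

1.584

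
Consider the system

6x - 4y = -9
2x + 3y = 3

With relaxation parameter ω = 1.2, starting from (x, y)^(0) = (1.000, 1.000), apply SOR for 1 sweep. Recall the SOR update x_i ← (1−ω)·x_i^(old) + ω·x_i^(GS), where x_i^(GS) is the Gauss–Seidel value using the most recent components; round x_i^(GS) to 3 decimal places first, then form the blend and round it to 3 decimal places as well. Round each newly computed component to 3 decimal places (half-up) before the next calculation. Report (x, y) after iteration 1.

Iteration 1:
  x: GS value = (-9 - (-4)·1.000) / (6) = -0.833;  x ← (1−ω)·1.000 + ω·-0.833 = -1.200
  y: GS value = (3 - (2)·-1.200) / (3) = 1.800;  y ← (1−ω)·1.000 + ω·1.800 = 1.960

(-1.200, 1.960)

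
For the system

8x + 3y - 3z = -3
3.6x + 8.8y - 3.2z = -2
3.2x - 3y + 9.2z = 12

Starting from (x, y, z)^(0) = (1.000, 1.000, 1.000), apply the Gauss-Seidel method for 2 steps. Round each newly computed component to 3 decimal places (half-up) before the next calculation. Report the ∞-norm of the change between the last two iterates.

0.465

Iteration 1:
  x = (-3 - (3)·1.000 - (-3)·1.000) / (8) = -0.375
  y = (-2 - (3.6)·-0.375 - (-3.2)·1.000) / (8.8) = 0.290
  z = (12 - (3.2)·-0.375 - (-3)·0.290) / (9.2) = 1.529
Iteration 2:
  x = (-3 - (3)·0.290 - (-3)·1.529) / (8) = 0.090
  y = (-2 - (3.6)·0.090 - (-3.2)·1.529) / (8.8) = 0.292
  z = (12 - (3.2)·0.090 - (-3)·0.292) / (9.2) = 1.368
Change: (0.465, 0.002, -0.161) → max |·| = 0.465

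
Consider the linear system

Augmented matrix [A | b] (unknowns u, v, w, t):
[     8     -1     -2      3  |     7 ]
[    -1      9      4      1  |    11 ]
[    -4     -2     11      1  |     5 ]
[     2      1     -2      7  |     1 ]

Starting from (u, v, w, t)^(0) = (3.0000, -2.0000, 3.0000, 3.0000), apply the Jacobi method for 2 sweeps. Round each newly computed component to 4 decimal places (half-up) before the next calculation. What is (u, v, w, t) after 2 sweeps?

(0.9277, 0.7983, 0.4863, 0.3470)

Iteration 1:
  u = (7 - (-1)·-2.0000 - (-2)·3.0000 - (3)·3.0000) / (8) = 0.2500
  v = (11 - (-1)·3.0000 - (4)·3.0000 - (1)·3.0000) / (9) = -0.1111
  w = (5 - (-4)·3.0000 - (-2)·-2.0000 - (1)·3.0000) / (11) = 0.9091
  t = (1 - (2)·3.0000 - (1)·-2.0000 - (-2)·3.0000) / (7) = 0.4286
Iteration 2:
  u = (7 - (-1)·-0.1111 - (-2)·0.9091 - (3)·0.4286) / (8) = 0.9277
  v = (11 - (-1)·0.2500 - (4)·0.9091 - (1)·0.4286) / (9) = 0.7983
  w = (5 - (-4)·0.2500 - (-2)·-0.1111 - (1)·0.4286) / (11) = 0.4863
  t = (1 - (2)·0.2500 - (1)·-0.1111 - (-2)·0.9091) / (7) = 0.3470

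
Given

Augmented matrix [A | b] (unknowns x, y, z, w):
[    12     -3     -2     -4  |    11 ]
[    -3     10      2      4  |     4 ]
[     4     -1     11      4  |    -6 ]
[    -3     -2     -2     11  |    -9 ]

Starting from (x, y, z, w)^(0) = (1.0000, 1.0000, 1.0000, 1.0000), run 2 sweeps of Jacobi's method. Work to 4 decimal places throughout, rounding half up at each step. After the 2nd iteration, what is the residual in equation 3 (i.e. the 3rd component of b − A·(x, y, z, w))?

Iteration 1:
  x = (11 - (-3)·1.0000 - (-2)·1.0000 - (-4)·1.0000) / (12) = 1.6667
  y = (4 - (-3)·1.0000 - (2)·1.0000 - (4)·1.0000) / (10) = 0.1000
  z = (-6 - (4)·1.0000 - (-1)·1.0000 - (4)·1.0000) / (11) = -1.1818
  w = (-9 - (-3)·1.0000 - (-2)·1.0000 - (-2)·1.0000) / (11) = -0.1818
Iteration 2:
  x = (11 - (-3)·0.1000 - (-2)·-1.1818 - (-4)·-0.1818) / (12) = 0.6841
  y = (4 - (-3)·1.6667 - (2)·-1.1818 - (4)·-0.1818) / (10) = 1.2091
  z = (-6 - (4)·1.6667 - (-1)·0.1000 - (4)·-0.1818) / (11) = -1.0763
  w = (-9 - (-3)·1.6667 - (-2)·0.1000 - (-2)·-1.1818) / (11) = -0.5603
Residual b − A·x = (2.0243, -1.6449, 6.5532, -0.5188)

6.5532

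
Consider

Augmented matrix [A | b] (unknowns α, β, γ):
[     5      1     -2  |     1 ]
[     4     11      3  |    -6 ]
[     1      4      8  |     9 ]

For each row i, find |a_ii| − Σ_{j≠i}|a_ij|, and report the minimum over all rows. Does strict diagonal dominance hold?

row 1: |5| − (1+2) = 2
row 2: |11| − (4+3) = 4
row 3: |8| − (1+4) = 3
minimum over rows = 2 → strictly diagonally dominant (convergence guaranteed)

2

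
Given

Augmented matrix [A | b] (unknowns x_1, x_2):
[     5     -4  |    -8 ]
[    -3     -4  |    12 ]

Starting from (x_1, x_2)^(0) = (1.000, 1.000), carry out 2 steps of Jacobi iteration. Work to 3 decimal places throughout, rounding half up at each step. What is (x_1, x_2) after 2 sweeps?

(-4.600, -2.400)

Iteration 1:
  x_1 = (-8 - (-4)·1.000) / (5) = -0.800
  x_2 = (12 - (-3)·1.000) / (-4) = -3.750
Iteration 2:
  x_1 = (-8 - (-4)·-3.750) / (5) = -4.600
  x_2 = (12 - (-3)·-0.800) / (-4) = -2.400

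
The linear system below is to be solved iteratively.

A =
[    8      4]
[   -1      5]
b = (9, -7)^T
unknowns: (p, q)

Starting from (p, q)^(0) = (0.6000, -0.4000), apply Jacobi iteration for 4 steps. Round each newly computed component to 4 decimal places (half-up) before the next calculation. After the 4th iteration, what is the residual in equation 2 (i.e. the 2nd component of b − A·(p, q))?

Iteration 1:
  p = (9 - (4)·-0.4000) / (8) = 1.3250
  q = (-7 - (-1)·0.6000) / (5) = -1.2800
Iteration 2:
  p = (9 - (4)·-1.2800) / (8) = 1.7650
  q = (-7 - (-1)·1.3250) / (5) = -1.1350
Iteration 3:
  p = (9 - (4)·-1.1350) / (8) = 1.6925
  q = (-7 - (-1)·1.7650) / (5) = -1.0470
Iteration 4:
  p = (9 - (4)·-1.0470) / (8) = 1.6485
  q = (-7 - (-1)·1.6925) / (5) = -1.0615
Residual b − A·x = (0.0580, -0.0440)

-0.0440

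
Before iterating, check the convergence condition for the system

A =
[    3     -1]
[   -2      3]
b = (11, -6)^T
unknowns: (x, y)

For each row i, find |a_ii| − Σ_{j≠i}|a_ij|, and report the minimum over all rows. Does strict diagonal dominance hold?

row 1: |3| − (1) = 2
row 2: |3| − (2) = 1
minimum over rows = 1 → strictly diagonally dominant (convergence guaranteed)

1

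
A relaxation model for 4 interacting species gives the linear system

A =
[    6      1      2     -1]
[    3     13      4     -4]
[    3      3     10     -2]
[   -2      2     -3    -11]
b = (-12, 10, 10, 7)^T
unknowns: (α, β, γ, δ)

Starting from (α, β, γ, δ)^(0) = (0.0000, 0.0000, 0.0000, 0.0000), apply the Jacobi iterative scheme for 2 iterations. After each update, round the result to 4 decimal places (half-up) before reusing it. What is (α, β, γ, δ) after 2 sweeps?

Iteration 1:
  α = (-12 - (1)·0.0000 - (2)·0.0000 - (-1)·0.0000) / (6) = -2.0000
  β = (10 - (3)·0.0000 - (4)·0.0000 - (-4)·0.0000) / (13) = 0.7692
  γ = (10 - (3)·0.0000 - (3)·0.0000 - (-2)·0.0000) / (10) = 1.0000
  δ = (7 - (-2)·0.0000 - (2)·0.0000 - (-3)·0.0000) / (-11) = -0.6364
Iteration 2:
  α = (-12 - (1)·0.7692 - (2)·1.0000 - (-1)·-0.6364) / (6) = -2.5676
  β = (10 - (3)·-2.0000 - (4)·1.0000 - (-4)·-0.6364) / (13) = 0.7273
  γ = (10 - (3)·-2.0000 - (3)·0.7692 - (-2)·-0.6364) / (10) = 1.2420
  δ = (7 - (-2)·-2.0000 - (2)·0.7692 - (-3)·1.0000) / (-11) = -0.4056

(-2.5676, 0.7273, 1.2420, -0.4056)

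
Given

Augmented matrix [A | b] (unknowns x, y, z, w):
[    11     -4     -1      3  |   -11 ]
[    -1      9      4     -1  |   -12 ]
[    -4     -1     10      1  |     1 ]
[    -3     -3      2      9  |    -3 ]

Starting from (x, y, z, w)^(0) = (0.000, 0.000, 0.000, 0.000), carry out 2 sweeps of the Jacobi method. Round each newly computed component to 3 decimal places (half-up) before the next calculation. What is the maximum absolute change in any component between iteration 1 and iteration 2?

0.800

Iteration 1:
  x = (-11 - (-4)·0.000 - (-1)·0.000 - (3)·0.000) / (11) = -1.000
  y = (-12 - (-1)·0.000 - (4)·0.000 - (-1)·0.000) / (9) = -1.333
  z = (1 - (-4)·0.000 - (-1)·0.000 - (1)·0.000) / (10) = 0.100
  w = (-3 - (-3)·0.000 - (-3)·0.000 - (2)·0.000) / (9) = -0.333
Iteration 2:
  x = (-11 - (-4)·-1.333 - (-1)·0.100 - (3)·-0.333) / (11) = -1.385
  y = (-12 - (-1)·-1.000 - (4)·0.100 - (-1)·-0.333) / (9) = -1.526
  z = (1 - (-4)·-1.000 - (-1)·-1.333 - (1)·-0.333) / (10) = -0.400
  w = (-3 - (-3)·-1.000 - (-3)·-1.333 - (2)·0.100) / (9) = -1.133
Change: (-0.385, -0.193, -0.500, -0.800) → max |·| = 0.800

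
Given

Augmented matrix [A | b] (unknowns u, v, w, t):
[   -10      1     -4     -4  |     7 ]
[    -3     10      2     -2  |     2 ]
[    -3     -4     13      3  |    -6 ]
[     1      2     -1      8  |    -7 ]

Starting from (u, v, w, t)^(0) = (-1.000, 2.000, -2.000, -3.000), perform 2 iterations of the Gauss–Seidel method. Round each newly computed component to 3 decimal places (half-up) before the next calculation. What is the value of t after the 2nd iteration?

Iteration 1:
  u = (7 - (1)·2.000 - (-4)·-2.000 - (-4)·-3.000) / (-10) = 1.500
  v = (2 - (-3)·1.500 - (2)·-2.000 - (-2)·-3.000) / (10) = 0.450
  w = (-6 - (-3)·1.500 - (-4)·0.450 - (3)·-3.000) / (13) = 0.715
  t = (-7 - (1)·1.500 - (2)·0.450 - (-1)·0.715) / (8) = -1.086
Iteration 2:
  u = (7 - (1)·0.450 - (-4)·0.715 - (-4)·-1.086) / (-10) = -0.507
  v = (2 - (-3)·-0.507 - (2)·0.715 - (-2)·-1.086) / (10) = -0.312
  w = (-6 - (-3)·-0.507 - (-4)·-0.312 - (3)·-1.086) / (13) = -0.424
  t = (-7 - (1)·-0.507 - (2)·-0.312 - (-1)·-0.424) / (8) = -0.787

-0.787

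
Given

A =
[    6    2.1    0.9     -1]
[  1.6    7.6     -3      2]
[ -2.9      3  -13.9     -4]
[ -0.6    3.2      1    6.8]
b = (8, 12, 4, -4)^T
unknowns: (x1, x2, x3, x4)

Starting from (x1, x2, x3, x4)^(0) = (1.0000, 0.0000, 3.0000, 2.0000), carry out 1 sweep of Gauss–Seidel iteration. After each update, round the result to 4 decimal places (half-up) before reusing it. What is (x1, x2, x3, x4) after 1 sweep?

Iteration 1:
  x1 = (8 - (2.1)·0.0000 - (0.9)·3.0000 - (-1)·2.0000) / (6) = 1.2167
  x2 = (12 - (1.6)·1.2167 - (-3)·3.0000 - (2)·2.0000) / (7.6) = 1.9807
  x3 = (4 - (-2.9)·1.2167 - (3)·1.9807 - (-4)·2.0000) / (-13.9) = -0.6897
  x4 = (-4 - (-0.6)·1.2167 - (3.2)·1.9807 - (1)·-0.6897) / (6.8) = -1.3115

(1.2167, 1.9807, -0.6897, -1.3115)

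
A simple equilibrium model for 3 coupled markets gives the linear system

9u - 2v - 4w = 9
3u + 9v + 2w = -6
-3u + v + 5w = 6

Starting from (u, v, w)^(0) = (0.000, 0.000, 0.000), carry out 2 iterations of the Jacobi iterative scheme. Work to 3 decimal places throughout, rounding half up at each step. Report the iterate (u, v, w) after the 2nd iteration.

Iteration 1:
  u = (9 - (-2)·0.000 - (-4)·0.000) / (9) = 1.000
  v = (-6 - (3)·0.000 - (2)·0.000) / (9) = -0.667
  w = (6 - (-3)·0.000 - (1)·0.000) / (5) = 1.200
Iteration 2:
  u = (9 - (-2)·-0.667 - (-4)·1.200) / (9) = 1.385
  v = (-6 - (3)·1.000 - (2)·1.200) / (9) = -1.267
  w = (6 - (-3)·1.000 - (1)·-0.667) / (5) = 1.933

(1.385, -1.267, 1.933)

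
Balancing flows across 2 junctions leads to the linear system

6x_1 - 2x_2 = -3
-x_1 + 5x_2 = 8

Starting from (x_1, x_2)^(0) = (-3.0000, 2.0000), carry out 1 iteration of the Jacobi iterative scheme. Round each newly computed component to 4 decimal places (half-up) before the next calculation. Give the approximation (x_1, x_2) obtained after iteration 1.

Iteration 1:
  x_1 = (-3 - (-2)·2.0000) / (6) = 0.1667
  x_2 = (8 - (-1)·-3.0000) / (5) = 1.0000

(0.1667, 1.0000)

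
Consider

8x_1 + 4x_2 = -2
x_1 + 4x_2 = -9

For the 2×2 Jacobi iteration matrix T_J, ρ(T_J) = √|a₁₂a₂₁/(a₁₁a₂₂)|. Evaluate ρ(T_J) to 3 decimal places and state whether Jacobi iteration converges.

0.354

a₁₂a₂₁/(a₁₁a₂₂) = (4)·(1) / ((8)·(4)) = 0.125000
ρ = √|0.125000| = √0.125000 = 0.354
ρ < 1, so Jacobi converges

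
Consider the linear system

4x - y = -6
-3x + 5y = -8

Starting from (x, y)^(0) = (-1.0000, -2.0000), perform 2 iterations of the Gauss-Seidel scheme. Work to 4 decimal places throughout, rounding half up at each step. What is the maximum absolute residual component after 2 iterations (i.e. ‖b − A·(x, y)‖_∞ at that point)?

0.1200

Iteration 1:
  x = (-6 - (-1)·-2.0000) / (4) = -2.0000
  y = (-8 - (-3)·-2.0000) / (5) = -2.8000
Iteration 2:
  x = (-6 - (-1)·-2.8000) / (4) = -2.2000
  y = (-8 - (-3)·-2.2000) / (5) = -2.9200
Residual b − A·x = (-0.1200, 0.0000); ∞-norm = 0.1200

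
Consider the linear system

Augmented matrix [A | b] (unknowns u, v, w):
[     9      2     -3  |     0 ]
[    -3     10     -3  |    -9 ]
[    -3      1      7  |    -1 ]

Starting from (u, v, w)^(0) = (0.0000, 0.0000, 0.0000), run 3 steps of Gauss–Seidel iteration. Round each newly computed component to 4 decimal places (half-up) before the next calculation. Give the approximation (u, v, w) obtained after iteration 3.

Iteration 1:
  u = (0 - (2)·0.0000 - (-3)·0.0000) / (9) = 0.0000
  v = (-9 - (-3)·0.0000 - (-3)·0.0000) / (10) = -0.9000
  w = (-1 - (-3)·0.0000 - (1)·-0.9000) / (7) = -0.0143
Iteration 2:
  u = (0 - (2)·-0.9000 - (-3)·-0.0143) / (9) = 0.1952
  v = (-9 - (-3)·0.1952 - (-3)·-0.0143) / (10) = -0.8457
  w = (-1 - (-3)·0.1952 - (1)·-0.8457) / (7) = 0.0616
Iteration 3:
  u = (0 - (2)·-0.8457 - (-3)·0.0616) / (9) = 0.2085
  v = (-9 - (-3)·0.2085 - (-3)·0.0616) / (10) = -0.8190
  w = (-1 - (-3)·0.2085 - (1)·-0.8190) / (7) = 0.0635

(0.2085, -0.8190, 0.0635)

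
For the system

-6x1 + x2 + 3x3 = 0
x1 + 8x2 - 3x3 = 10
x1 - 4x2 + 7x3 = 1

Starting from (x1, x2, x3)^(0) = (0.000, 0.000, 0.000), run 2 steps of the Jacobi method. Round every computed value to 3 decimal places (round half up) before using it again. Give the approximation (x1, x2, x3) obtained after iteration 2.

Iteration 1:
  x1 = (0 - (1)·0.000 - (3)·0.000) / (-6) = 0.000
  x2 = (10 - (1)·0.000 - (-3)·0.000) / (8) = 1.250
  x3 = (1 - (1)·0.000 - (-4)·0.000) / (7) = 0.143
Iteration 2:
  x1 = (0 - (1)·1.250 - (3)·0.143) / (-6) = 0.280
  x2 = (10 - (1)·0.000 - (-3)·0.143) / (8) = 1.304
  x3 = (1 - (1)·0.000 - (-4)·1.250) / (7) = 0.857

(0.280, 1.304, 0.857)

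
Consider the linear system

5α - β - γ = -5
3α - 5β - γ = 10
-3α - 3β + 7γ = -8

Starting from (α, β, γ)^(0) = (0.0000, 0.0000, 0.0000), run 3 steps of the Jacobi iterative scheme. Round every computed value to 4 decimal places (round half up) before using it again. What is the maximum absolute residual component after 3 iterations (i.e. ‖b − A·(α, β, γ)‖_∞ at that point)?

1.3545

Iteration 1:
  α = (-5 - (-1)·0.0000 - (-1)·0.0000) / (5) = -1.0000
  β = (10 - (3)·0.0000 - (-1)·0.0000) / (-5) = -2.0000
  γ = (-8 - (-3)·0.0000 - (-3)·0.0000) / (7) = -1.1429
Iteration 2:
  α = (-5 - (-1)·-2.0000 - (-1)·-1.1429) / (5) = -1.6286
  β = (10 - (3)·-1.0000 - (-1)·-1.1429) / (-5) = -2.3714
  γ = (-8 - (-3)·-1.0000 - (-3)·-2.0000) / (7) = -2.4286
Iteration 3:
  α = (-5 - (-1)·-2.3714 - (-1)·-2.4286) / (5) = -1.9600
  β = (10 - (3)·-1.6286 - (-1)·-2.4286) / (-5) = -2.4914
  γ = (-8 - (-3)·-1.6286 - (-3)·-2.3714) / (7) = -2.8571
Residual b − A·x = (-0.5485, 0.5659, -1.3545); ∞-norm = 1.3545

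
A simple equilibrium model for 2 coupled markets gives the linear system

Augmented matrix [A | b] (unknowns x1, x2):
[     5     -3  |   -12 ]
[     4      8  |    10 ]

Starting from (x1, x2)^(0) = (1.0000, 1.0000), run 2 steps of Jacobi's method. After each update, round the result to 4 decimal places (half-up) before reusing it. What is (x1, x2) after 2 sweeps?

(-1.9500, 2.1500)

Iteration 1:
  x1 = (-12 - (-3)·1.0000) / (5) = -1.8000
  x2 = (10 - (4)·1.0000) / (8) = 0.7500
Iteration 2:
  x1 = (-12 - (-3)·0.7500) / (5) = -1.9500
  x2 = (10 - (4)·-1.8000) / (8) = 2.1500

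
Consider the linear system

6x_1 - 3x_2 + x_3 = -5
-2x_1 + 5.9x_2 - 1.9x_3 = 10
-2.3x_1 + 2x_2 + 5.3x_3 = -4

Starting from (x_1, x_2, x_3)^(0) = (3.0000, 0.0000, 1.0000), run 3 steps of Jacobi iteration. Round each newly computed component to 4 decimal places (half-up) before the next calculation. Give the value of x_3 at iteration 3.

Iteration 1:
  x_1 = (-5 - (-3)·0.0000 - (1)·1.0000) / (6) = -1.0000
  x_2 = (10 - (-2)·3.0000 - (-1.9)·1.0000) / (5.9) = 3.0339
  x_3 = (-4 - (-2.3)·3.0000 - (2)·0.0000) / (5.3) = 0.5472
Iteration 2:
  x_1 = (-5 - (-3)·3.0339 - (1)·0.5472) / (6) = 0.5924
  x_2 = (10 - (-2)·-1.0000 - (-1.9)·0.5472) / (5.9) = 1.5321
  x_3 = (-4 - (-2.3)·-1.0000 - (2)·3.0339) / (5.3) = -2.3335
Iteration 3:
  x_1 = (-5 - (-3)·1.5321 - (1)·-2.3335) / (6) = 0.3216
  x_2 = (10 - (-2)·0.5924 - (-1.9)·-2.3335) / (5.9) = 1.1443
  x_3 = (-4 - (-2.3)·0.5924 - (2)·1.5321) / (5.3) = -1.0758

-1.0758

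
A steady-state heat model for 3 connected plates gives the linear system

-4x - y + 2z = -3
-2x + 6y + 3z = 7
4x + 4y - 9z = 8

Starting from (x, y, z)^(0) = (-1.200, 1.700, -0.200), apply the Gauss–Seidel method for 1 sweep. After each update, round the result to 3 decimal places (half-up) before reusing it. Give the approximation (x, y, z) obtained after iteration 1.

(0.225, 1.342, -0.192)

Iteration 1:
  x = (-3 - (-1)·1.700 - (2)·-0.200) / (-4) = 0.225
  y = (7 - (-2)·0.225 - (3)·-0.200) / (6) = 1.342
  z = (8 - (4)·0.225 - (4)·1.342) / (-9) = -0.192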